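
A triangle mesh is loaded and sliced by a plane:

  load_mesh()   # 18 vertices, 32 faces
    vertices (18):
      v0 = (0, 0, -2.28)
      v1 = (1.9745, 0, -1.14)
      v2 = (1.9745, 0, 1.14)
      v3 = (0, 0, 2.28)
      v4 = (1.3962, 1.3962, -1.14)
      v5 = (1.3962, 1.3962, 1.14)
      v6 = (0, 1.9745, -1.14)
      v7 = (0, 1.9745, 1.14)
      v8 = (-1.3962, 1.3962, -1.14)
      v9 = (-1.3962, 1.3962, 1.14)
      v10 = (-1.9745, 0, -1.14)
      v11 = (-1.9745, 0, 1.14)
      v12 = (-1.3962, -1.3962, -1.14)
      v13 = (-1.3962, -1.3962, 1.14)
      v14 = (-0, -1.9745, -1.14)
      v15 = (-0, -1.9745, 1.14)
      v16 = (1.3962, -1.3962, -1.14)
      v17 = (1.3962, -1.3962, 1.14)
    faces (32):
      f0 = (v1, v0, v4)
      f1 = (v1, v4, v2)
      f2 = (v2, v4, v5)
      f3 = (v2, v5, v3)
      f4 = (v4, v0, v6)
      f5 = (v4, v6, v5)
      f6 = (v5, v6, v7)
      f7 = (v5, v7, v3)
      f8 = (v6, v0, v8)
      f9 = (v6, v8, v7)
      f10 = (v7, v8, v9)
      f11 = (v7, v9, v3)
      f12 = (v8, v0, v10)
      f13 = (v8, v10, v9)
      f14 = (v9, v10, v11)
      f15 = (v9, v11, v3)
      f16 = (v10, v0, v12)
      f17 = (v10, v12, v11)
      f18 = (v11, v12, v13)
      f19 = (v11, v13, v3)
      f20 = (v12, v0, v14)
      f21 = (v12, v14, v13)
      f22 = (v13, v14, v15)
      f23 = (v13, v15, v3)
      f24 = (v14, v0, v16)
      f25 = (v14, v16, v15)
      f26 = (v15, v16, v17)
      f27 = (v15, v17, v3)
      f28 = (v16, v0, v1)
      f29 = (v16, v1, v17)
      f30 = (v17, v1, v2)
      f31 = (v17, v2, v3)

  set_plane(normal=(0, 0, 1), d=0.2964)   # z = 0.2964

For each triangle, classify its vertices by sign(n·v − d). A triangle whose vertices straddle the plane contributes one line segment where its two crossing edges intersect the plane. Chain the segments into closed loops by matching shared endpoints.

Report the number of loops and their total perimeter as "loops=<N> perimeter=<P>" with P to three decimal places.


loops=1 perimeter=12.090

Straddling triangles (16 of 32):
  (v1,v4,v2) [--+] → (1.76053, 0.516594, 0.2964)–(1.9745, 0, 0.2964)  len=0.5592
  (v2,v4,v5) [+-+] → (1.76053, 0.516594, 0.2964)–(1.3962, 1.3962, 0.2964)  len=0.9521
  (v4,v6,v5) [--+] → (0.879606, 1.61017, 0.2964)–(1.3962, 1.3962, 0.2964)  len=0.5592
  (v5,v6,v7) [+-+] → (0.879606, 1.61017, 0.2964)–(0, 1.9745, 0.2964)  len=0.9521
  (v6,v8,v7) [--+] → (-0.516594, 1.76053, 0.2964)–(0, 1.9745, 0.2964)  len=0.5592
  (v7,v8,v9) [+-+] → (-0.516594, 1.76053, 0.2964)–(-1.3962, 1.3962, 0.2964)  len=0.9521
  (v8,v10,v9) [--+] → (-1.61017, 0.879606, 0.2964)–(-1.3962, 1.3962, 0.2964)  len=0.5592
  (v9,v10,v11) [+-+] → (-1.61017, 0.879606, 0.2964)–(-1.9745, 0, 0.2964)  len=0.9521
  (v10,v12,v11) [--+] → (-1.76053, -0.516594, 0.2964)–(-1.9745, 0, 0.2964)  len=0.5592
  (v11,v12,v13) [+-+] → (-1.76053, -0.516594, 0.2964)–(-1.3962, -1.3962, 0.2964)  len=0.9521
  (v12,v14,v13) [--+] → (-0.879606, -1.61017, 0.2964)–(-1.3962, -1.3962, 0.2964)  len=0.5592
  (v13,v14,v15) [+-+] → (-0.879606, -1.61017, 0.2964)–(0, -1.9745, 0.2964)  len=0.9521
  (v14,v16,v15) [--+] → (0.516594, -1.76053, 0.2964)–(0, -1.9745, 0.2964)  len=0.5592
  (v15,v16,v17) [+-+] → (0.516594, -1.76053, 0.2964)–(1.3962, -1.3962, 0.2964)  len=0.9521
  (v16,v1,v17) [--+] → (1.61017, -0.879606, 0.2964)–(1.3962, -1.3962, 0.2964)  len=0.5592
  (v17,v1,v2) [+-+] → (1.61017, -0.879606, 0.2964)–(1.9745, 0, 0.2964)  len=0.9521

Chained into 1 loop(s):
  loop 1: 16 segments, perimeter = 12.0898
Total perimeter = 12.090


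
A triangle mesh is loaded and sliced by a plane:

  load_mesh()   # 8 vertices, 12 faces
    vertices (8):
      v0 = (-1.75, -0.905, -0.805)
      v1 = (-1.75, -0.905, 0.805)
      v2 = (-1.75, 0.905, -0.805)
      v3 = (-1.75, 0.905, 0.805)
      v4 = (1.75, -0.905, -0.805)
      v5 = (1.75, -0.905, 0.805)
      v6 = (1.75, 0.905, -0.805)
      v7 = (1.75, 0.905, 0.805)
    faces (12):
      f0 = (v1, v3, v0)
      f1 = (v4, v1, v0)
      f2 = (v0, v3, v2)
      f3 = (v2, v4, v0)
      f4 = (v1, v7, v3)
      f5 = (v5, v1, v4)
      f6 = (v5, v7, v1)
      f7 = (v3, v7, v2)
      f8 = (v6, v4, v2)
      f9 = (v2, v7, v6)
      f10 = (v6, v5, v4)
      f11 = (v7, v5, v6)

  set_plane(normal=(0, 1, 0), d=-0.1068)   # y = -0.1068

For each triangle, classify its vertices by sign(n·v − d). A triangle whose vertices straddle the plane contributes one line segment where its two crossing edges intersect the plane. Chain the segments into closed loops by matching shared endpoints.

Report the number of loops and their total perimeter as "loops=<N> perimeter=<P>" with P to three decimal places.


loops=1 perimeter=10.220

Straddling triangles (8 of 12):
  (v1,v3,v0) [-+-] → (-1.75, -0.1068, 0.805)–(-1.75, -0.1068, -0.0949989)  len=0.9000
  (v0,v3,v2) [-++] → (-1.75, -0.1068, -0.0949989)–(-1.75, -0.1068, -0.805)  len=0.7100
  (v2,v4,v0) [+--] → (0.206519, -0.1068, -0.805)–(-1.75, -0.1068, -0.805)  len=1.9565
  (v1,v7,v3) [-++] → (-0.206519, -0.1068, 0.805)–(-1.75, -0.1068, 0.805)  len=1.5435
  (v5,v7,v1) [-+-] → (1.75, -0.1068, 0.805)–(-0.206519, -0.1068, 0.805)  len=1.9565
  (v6,v4,v2) [+-+] → (1.75, -0.1068, -0.805)–(0.206519, -0.1068, -0.805)  len=1.5435
  (v6,v5,v4) [+--] → (1.75, -0.1068, 0.0949989)–(1.75, -0.1068, -0.805)  len=0.9000
  (v7,v5,v6) [+-+] → (1.75, -0.1068, 0.805)–(1.75, -0.1068, 0.0949989)  len=0.7100

Chained into 1 loop(s):
  loop 1: 8 segments, perimeter = 10.2200
Total perimeter = 10.220


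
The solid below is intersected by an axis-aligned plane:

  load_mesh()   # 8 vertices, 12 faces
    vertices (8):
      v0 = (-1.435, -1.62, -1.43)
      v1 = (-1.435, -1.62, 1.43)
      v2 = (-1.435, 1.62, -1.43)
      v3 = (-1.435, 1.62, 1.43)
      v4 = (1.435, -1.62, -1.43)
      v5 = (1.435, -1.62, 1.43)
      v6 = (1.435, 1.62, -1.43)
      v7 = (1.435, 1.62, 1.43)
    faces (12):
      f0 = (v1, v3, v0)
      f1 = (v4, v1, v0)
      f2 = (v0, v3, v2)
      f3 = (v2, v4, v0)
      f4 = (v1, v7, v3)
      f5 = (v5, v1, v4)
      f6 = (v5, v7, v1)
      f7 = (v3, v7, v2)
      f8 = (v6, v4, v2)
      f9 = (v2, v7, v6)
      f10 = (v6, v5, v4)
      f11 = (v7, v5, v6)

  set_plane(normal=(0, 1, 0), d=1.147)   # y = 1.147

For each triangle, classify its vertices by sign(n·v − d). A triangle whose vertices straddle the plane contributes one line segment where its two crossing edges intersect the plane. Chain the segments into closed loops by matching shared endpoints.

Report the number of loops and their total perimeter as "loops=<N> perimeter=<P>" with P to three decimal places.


Straddling triangles (8 of 12):
  (v1,v3,v0) [-+-] → (-1.435, 1.147, 1.43)–(-1.435, 1.147, 1.01248)  len=0.4175
  (v0,v3,v2) [-++] → (-1.435, 1.147, 1.01248)–(-1.435, 1.147, -1.43)  len=2.4425
  (v2,v4,v0) [+--] → (-1.01602, 1.147, -1.43)–(-1.435, 1.147, -1.43)  len=0.4190
  (v1,v7,v3) [-++] → (1.01602, 1.147, 1.43)–(-1.435, 1.147, 1.43)  len=2.4510
  (v5,v7,v1) [-+-] → (1.435, 1.147, 1.43)–(1.01602, 1.147, 1.43)  len=0.4190
  (v6,v4,v2) [+-+] → (1.435, 1.147, -1.43)–(-1.01602, 1.147, -1.43)  len=2.4510
  (v6,v5,v4) [+--] → (1.435, 1.147, -1.01248)–(1.435, 1.147, -1.43)  len=0.4175
  (v7,v5,v6) [+-+] → (1.435, 1.147, 1.43)–(1.435, 1.147, -1.01248)  len=2.4425

Chained into 1 loop(s):
  loop 1: 8 segments, perimeter = 11.4600
Total perimeter = 11.460

loops=1 perimeter=11.460


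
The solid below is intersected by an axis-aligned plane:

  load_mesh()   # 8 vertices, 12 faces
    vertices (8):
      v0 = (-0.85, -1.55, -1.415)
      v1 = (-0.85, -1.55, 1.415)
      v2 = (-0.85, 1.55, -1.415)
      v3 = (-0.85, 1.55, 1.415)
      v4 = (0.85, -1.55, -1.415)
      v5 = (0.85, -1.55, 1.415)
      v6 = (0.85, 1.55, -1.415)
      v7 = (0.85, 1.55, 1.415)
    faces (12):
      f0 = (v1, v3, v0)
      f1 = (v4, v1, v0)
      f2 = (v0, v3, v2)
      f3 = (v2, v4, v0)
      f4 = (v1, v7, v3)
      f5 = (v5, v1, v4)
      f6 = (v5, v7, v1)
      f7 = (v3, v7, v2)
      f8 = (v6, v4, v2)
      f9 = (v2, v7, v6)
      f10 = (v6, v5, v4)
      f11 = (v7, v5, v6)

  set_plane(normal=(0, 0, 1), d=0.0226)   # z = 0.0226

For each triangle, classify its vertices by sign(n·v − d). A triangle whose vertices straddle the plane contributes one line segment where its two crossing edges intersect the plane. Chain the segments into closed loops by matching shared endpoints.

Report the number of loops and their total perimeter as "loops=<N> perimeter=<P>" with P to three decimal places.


Straddling triangles (8 of 12):
  (v1,v3,v0) [++-] → (-0.85, 0.0247562, 0.0226)–(-0.85, -1.55, 0.0226)  len=1.5748
  (v4,v1,v0) [-+-] → (-0.013576, -1.55, 0.0226)–(-0.85, -1.55, 0.0226)  len=0.8364
  (v0,v3,v2) [-+-] → (-0.85, 0.0247562, 0.0226)–(-0.85, 1.55, 0.0226)  len=1.5252
  (v5,v1,v4) [++-] → (-0.013576, -1.55, 0.0226)–(0.85, -1.55, 0.0226)  len=0.8636
  (v3,v7,v2) [++-] → (0.013576, 1.55, 0.0226)–(-0.85, 1.55, 0.0226)  len=0.8636
  (v2,v7,v6) [-+-] → (0.013576, 1.55, 0.0226)–(0.85, 1.55, 0.0226)  len=0.8364
  (v6,v5,v4) [-+-] → (0.85, -0.0247562, 0.0226)–(0.85, -1.55, 0.0226)  len=1.5252
  (v7,v5,v6) [++-] → (0.85, -0.0247562, 0.0226)–(0.85, 1.55, 0.0226)  len=1.5748

Chained into 1 loop(s):
  loop 1: 8 segments, perimeter = 9.6000
Total perimeter = 9.600

loops=1 perimeter=9.600


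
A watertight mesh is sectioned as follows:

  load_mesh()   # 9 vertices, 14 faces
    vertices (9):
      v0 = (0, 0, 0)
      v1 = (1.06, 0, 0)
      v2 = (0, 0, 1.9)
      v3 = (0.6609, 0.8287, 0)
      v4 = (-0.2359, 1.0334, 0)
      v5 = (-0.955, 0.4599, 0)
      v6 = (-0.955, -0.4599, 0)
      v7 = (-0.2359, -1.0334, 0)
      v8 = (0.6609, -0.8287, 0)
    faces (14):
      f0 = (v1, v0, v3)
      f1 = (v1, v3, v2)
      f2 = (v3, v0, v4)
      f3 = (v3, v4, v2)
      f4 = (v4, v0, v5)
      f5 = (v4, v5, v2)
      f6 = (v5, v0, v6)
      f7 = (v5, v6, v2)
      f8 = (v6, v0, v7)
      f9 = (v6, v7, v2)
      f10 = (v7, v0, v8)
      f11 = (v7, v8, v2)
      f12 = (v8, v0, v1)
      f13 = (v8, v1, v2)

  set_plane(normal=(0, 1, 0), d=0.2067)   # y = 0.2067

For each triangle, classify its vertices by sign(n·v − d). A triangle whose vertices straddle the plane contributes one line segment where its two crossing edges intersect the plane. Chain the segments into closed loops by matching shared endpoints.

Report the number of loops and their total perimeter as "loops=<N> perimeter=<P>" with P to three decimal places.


loops=1 perimeter=5.560

Straddling triangles (8 of 14):
  (v1,v0,v3) [--+] → (0.164846, 0.2067, 0)–(0.960454, 0.2067, 0)  len=0.7956
  (v1,v3,v2) [-+-] → (0.960454, 0.2067, 0)–(0.164846, 0.2067, 1.42609)  len=1.6330
  (v3,v0,v4) [+-+] → (0.164846, 0.2067, 0)–(-0.0471846, 0.2067, 0)  len=0.2120
  (v3,v4,v2) [++-] → (-0.0471846, 0.2067, 1.51996)–(0.164846, 0.2067, 1.42609)  len=0.2319
  (v4,v0,v5) [+-+] → (-0.0471846, 0.2067, 0)–(-0.42922, 0.2067, 0)  len=0.3820
  (v4,v5,v2) [++-] → (-0.42922, 0.2067, 1.04605)–(-0.0471846, 0.2067, 1.51996)  len=0.6087
  (v5,v0,v6) [+--] → (-0.42922, 0.2067, 0)–(-0.955, 0.2067, 0)  len=0.5258
  (v5,v6,v2) [+--] → (-0.955, 0.2067, 0)–(-0.42922, 0.2067, 1.04605)  len=1.1708

Chained into 1 loop(s):
  loop 1: 8 segments, perimeter = 5.5598
Total perimeter = 5.560


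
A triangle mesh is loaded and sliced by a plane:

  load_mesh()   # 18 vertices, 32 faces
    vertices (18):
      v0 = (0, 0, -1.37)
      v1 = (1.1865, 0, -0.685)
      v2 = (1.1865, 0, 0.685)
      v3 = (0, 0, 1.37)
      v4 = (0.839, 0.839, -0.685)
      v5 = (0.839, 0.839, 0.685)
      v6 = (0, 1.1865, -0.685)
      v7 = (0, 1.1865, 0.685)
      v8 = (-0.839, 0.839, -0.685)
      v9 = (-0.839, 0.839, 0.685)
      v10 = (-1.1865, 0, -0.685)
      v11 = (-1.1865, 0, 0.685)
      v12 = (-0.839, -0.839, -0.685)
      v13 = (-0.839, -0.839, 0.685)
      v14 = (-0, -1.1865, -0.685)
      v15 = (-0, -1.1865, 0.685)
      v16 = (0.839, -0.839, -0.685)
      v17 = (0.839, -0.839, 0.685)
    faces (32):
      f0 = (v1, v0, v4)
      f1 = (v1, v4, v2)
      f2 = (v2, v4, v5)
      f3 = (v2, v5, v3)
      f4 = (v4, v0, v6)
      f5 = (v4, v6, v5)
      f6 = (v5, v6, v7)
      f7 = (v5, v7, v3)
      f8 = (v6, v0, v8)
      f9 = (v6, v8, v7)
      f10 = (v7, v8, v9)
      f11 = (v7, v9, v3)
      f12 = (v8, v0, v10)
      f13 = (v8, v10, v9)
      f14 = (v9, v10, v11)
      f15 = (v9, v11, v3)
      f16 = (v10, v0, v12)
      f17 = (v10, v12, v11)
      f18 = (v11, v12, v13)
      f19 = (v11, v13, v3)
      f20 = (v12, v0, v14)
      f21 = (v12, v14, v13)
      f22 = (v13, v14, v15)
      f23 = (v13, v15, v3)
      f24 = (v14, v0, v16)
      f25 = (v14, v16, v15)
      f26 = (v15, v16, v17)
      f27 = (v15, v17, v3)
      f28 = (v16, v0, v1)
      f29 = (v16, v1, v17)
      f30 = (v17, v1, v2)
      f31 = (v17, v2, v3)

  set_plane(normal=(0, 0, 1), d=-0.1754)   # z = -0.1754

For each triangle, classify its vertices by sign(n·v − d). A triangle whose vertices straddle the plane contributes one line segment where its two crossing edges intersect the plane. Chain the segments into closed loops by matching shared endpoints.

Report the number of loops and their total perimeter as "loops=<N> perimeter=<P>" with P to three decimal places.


loops=1 perimeter=7.265

Straddling triangles (16 of 32):
  (v1,v4,v2) [--+] → (0.96826, 0.526916, -0.1754)–(1.1865, 0, -0.1754)  len=0.5703
  (v2,v4,v5) [+-+] → (0.96826, 0.526916, -0.1754)–(0.839, 0.839, -0.1754)  len=0.3378
  (v4,v6,v5) [--+] → (0.312084, 1.05724, -0.1754)–(0.839, 0.839, -0.1754)  len=0.5703
  (v5,v6,v7) [+-+] → (0.312084, 1.05724, -0.1754)–(0, 1.1865, -0.1754)  len=0.3378
  (v6,v8,v7) [--+] → (-0.526916, 0.96826, -0.1754)–(0, 1.1865, -0.1754)  len=0.5703
  (v7,v8,v9) [+-+] → (-0.526916, 0.96826, -0.1754)–(-0.839, 0.839, -0.1754)  len=0.3378
  (v8,v10,v9) [--+] → (-1.05724, 0.312084, -0.1754)–(-0.839, 0.839, -0.1754)  len=0.5703
  (v9,v10,v11) [+-+] → (-1.05724, 0.312084, -0.1754)–(-1.1865, 0, -0.1754)  len=0.3378
  (v10,v12,v11) [--+] → (-0.96826, -0.526916, -0.1754)–(-1.1865, 0, -0.1754)  len=0.5703
  (v11,v12,v13) [+-+] → (-0.96826, -0.526916, -0.1754)–(-0.839, -0.839, -0.1754)  len=0.3378
  (v12,v14,v13) [--+] → (-0.312084, -1.05724, -0.1754)–(-0.839, -0.839, -0.1754)  len=0.5703
  (v13,v14,v15) [+-+] → (-0.312084, -1.05724, -0.1754)–(0, -1.1865, -0.1754)  len=0.3378
  (v14,v16,v15) [--+] → (0.526916, -0.96826, -0.1754)–(0, -1.1865, -0.1754)  len=0.5703
  (v15,v16,v17) [+-+] → (0.526916, -0.96826, -0.1754)–(0.839, -0.839, -0.1754)  len=0.3378
  (v16,v1,v17) [--+] → (1.05724, -0.312084, -0.1754)–(0.839, -0.839, -0.1754)  len=0.5703
  (v17,v1,v2) [+-+] → (1.05724, -0.312084, -0.1754)–(1.1865, 0, -0.1754)  len=0.3378

Chained into 1 loop(s):
  loop 1: 16 segments, perimeter = 7.2649
Total perimeter = 7.265


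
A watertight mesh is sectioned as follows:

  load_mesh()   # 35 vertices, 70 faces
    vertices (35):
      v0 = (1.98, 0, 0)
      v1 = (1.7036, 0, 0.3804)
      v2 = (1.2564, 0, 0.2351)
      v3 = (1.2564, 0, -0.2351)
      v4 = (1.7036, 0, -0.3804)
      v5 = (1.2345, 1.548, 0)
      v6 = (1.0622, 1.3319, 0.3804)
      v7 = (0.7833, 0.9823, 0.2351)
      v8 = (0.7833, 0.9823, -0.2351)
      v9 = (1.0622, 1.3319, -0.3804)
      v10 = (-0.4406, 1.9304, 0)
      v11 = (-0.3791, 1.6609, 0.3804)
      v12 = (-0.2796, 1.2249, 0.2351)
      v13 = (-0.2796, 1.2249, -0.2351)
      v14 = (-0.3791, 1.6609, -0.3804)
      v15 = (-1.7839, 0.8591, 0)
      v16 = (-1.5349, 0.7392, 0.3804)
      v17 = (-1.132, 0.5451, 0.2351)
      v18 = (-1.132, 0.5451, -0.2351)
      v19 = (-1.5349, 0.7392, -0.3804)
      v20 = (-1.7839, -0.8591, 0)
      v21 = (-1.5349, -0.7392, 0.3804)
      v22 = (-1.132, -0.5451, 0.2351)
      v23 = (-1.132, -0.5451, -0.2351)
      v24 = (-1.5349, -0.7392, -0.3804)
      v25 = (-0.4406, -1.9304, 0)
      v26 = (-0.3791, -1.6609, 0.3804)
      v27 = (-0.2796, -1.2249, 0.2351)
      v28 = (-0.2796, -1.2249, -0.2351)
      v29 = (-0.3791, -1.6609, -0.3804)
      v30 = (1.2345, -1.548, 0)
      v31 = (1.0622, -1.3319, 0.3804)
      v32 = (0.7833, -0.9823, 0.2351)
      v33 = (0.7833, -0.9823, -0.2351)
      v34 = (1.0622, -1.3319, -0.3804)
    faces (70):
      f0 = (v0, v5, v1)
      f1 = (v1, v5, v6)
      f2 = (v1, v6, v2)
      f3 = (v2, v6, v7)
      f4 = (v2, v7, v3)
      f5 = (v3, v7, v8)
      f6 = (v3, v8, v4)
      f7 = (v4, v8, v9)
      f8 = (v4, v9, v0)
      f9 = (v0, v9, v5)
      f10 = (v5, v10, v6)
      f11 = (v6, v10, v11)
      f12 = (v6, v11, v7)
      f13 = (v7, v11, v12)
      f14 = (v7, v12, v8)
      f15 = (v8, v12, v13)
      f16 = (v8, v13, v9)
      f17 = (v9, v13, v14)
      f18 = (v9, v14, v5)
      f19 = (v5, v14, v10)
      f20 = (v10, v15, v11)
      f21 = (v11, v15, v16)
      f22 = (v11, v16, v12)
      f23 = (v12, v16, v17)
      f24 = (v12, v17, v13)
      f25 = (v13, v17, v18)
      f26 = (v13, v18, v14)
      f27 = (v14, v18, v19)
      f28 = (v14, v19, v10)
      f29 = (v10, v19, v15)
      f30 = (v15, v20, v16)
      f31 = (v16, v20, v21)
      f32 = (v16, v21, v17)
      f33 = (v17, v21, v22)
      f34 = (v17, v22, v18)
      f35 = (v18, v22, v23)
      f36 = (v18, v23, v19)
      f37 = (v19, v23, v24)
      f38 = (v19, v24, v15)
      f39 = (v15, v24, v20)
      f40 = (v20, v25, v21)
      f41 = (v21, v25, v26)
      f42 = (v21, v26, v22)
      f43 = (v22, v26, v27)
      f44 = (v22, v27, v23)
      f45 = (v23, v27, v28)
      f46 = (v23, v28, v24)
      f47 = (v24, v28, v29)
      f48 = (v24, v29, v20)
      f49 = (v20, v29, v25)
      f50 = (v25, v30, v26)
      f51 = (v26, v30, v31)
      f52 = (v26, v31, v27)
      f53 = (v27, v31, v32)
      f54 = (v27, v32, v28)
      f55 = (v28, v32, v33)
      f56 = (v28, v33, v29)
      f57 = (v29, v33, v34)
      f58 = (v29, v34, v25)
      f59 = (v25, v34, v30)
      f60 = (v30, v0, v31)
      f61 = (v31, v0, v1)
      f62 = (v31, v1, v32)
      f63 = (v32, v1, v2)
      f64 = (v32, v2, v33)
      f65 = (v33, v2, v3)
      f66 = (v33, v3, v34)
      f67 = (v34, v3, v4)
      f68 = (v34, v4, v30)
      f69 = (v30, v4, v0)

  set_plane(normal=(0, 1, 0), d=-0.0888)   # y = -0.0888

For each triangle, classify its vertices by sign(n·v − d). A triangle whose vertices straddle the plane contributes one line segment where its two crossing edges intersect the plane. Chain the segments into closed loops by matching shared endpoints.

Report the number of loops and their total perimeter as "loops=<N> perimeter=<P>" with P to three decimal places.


loops=2 perimeter=4.587

Straddling triangles (20 of 70):
  (v15,v20,v16) [+-+] → (-1.7839, -0.0888, 0)–(-1.66389, -0.0888, 0.183334)  len=0.2191
  (v16,v20,v21) [+--] → (-1.66389, -0.0888, 0.183334)–(-1.5349, -0.0888, 0.3804)  len=0.2355
  (v16,v21,v17) [+-+] → (-1.5349, -0.0888, 0.3804)–(-1.33086, -0.0888, 0.306817)  len=0.2169
  (v17,v21,v22) [+--] → (-1.33086, -0.0888, 0.306817)–(-1.132, -0.0888, 0.2351)  len=0.2114
  (v17,v22,v18) [+-+] → (-1.132, -0.0888, 0.2351)–(-1.132, -0.0888, 0.0382992)  len=0.1968
  (v18,v22,v23) [+--] → (-1.132, -0.0888, 0.0382992)–(-1.132, -0.0888, -0.2351)  len=0.2734
  (v18,v23,v19) [+-+] → (-1.132, -0.0888, -0.2351)–(-1.27515, -0.0888, -0.286724)  len=0.1522
  (v19,v23,v24) [+--] → (-1.27515, -0.0888, -0.286724)–(-1.5349, -0.0888, -0.3804)  len=0.2761
  (v19,v24,v15) [+-+] → (-1.5349, -0.0888, -0.3804)–(-1.63623, -0.0888, -0.225603)  len=0.1850
  (v15,v24,v20) [+--] → (-1.63623, -0.0888, -0.225603)–(-1.7839, -0.0888, 0)  len=0.2696
  (v30,v0,v31) [-+-] → (1.93723, -0.0888, 0)–(1.91881, -0.0888, 0.0253619)  len=0.0313
  (v31,v0,v1) [-++] → (1.91881, -0.0888, 0.0253619)–(1.66084, -0.0888, 0.3804)  len=0.4389
  (v31,v1,v32) [-+-] → (1.66084, -0.0888, 0.3804)–(1.6204, -0.0888, 0.367265)  len=0.0425
  (v32,v1,v2) [-++] → (1.6204, -0.0888, 0.367265)–(1.21363, -0.0888, 0.2351)  len=0.4277
  (v32,v2,v33) [-+-] → (1.21363, -0.0888, 0.2351)–(1.21363, -0.0888, 0.192594)  len=0.0425
  (v33,v2,v3) [-++] → (1.21363, -0.0888, 0.192594)–(1.21363, -0.0888, -0.2351)  len=0.4277
  (v33,v3,v34) [-+-] → (1.21363, -0.0888, -0.2351)–(1.24345, -0.0888, -0.244787)  len=0.0314
  (v34,v3,v4) [-++] → (1.24345, -0.0888, -0.244787)–(1.66084, -0.0888, -0.3804)  len=0.4389
  (v34,v4,v30) [-+-] → (1.66084, -0.0888, -0.3804)–(1.67669, -0.0888, -0.358579)  len=0.0270
  (v30,v4,v0) [-++] → (1.67669, -0.0888, -0.358579)–(1.93723, -0.0888, 0)  len=0.4432

Chained into 2 loop(s):
  loop 1: 10 segments, perimeter = 2.2361
  loop 2: 10 segments, perimeter = 2.3511
Total perimeter = 4.587


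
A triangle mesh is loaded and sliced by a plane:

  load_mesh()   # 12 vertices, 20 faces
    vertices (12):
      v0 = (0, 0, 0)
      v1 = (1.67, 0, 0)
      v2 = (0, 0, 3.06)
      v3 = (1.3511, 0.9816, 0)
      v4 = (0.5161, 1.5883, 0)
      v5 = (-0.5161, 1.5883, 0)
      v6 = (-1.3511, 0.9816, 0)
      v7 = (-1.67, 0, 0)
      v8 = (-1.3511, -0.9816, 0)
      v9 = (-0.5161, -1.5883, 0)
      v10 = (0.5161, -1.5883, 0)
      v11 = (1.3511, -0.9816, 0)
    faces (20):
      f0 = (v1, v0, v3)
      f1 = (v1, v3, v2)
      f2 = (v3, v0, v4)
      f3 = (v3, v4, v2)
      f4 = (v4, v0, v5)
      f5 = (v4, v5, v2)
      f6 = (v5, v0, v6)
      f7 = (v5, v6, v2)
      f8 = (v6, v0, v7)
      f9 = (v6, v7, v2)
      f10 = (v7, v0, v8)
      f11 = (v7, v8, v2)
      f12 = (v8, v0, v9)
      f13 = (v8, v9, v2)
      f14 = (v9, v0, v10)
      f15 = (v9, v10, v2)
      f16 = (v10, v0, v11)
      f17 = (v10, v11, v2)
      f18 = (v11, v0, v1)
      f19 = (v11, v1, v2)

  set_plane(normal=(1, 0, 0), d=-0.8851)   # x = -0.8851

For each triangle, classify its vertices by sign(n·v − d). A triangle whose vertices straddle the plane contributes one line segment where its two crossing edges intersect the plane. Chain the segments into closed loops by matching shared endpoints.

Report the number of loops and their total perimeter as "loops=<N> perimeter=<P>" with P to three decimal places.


loops=1 perimeter=6.645

Straddling triangles (8 of 20):
  (v5,v0,v6) [++-] → (-0.8851, 0.643042, 0)–(-0.8851, 1.32019, 0)  len=0.6771
  (v5,v6,v2) [+-+] → (-0.8851, 1.32019, 0)–(-0.8851, 0.643042, 1.05541)  len=1.2540
  (v6,v0,v7) [-+-] → (-0.8851, 0.643042, 0)–(-0.8851, 0, 0)  len=0.6430
  (v6,v7,v2) [--+] → (-0.8851, 0, 1.4382)–(-0.8851, 0.643042, 1.05541)  len=0.7484
  (v7,v0,v8) [-+-] → (-0.8851, 0, 0)–(-0.8851, -0.643042, 0)  len=0.6430
  (v7,v8,v2) [--+] → (-0.8851, -0.643042, 1.05541)–(-0.8851, 0, 1.4382)  len=0.7484
  (v8,v0,v9) [-++] → (-0.8851, -0.643042, 0)–(-0.8851, -1.32019, 0)  len=0.6771
  (v8,v9,v2) [-++] → (-0.8851, -1.32019, 0)–(-0.8851, -0.643042, 1.05541)  len=1.2540

Chained into 1 loop(s):
  loop 1: 8 segments, perimeter = 6.6450
Total perimeter = 6.645


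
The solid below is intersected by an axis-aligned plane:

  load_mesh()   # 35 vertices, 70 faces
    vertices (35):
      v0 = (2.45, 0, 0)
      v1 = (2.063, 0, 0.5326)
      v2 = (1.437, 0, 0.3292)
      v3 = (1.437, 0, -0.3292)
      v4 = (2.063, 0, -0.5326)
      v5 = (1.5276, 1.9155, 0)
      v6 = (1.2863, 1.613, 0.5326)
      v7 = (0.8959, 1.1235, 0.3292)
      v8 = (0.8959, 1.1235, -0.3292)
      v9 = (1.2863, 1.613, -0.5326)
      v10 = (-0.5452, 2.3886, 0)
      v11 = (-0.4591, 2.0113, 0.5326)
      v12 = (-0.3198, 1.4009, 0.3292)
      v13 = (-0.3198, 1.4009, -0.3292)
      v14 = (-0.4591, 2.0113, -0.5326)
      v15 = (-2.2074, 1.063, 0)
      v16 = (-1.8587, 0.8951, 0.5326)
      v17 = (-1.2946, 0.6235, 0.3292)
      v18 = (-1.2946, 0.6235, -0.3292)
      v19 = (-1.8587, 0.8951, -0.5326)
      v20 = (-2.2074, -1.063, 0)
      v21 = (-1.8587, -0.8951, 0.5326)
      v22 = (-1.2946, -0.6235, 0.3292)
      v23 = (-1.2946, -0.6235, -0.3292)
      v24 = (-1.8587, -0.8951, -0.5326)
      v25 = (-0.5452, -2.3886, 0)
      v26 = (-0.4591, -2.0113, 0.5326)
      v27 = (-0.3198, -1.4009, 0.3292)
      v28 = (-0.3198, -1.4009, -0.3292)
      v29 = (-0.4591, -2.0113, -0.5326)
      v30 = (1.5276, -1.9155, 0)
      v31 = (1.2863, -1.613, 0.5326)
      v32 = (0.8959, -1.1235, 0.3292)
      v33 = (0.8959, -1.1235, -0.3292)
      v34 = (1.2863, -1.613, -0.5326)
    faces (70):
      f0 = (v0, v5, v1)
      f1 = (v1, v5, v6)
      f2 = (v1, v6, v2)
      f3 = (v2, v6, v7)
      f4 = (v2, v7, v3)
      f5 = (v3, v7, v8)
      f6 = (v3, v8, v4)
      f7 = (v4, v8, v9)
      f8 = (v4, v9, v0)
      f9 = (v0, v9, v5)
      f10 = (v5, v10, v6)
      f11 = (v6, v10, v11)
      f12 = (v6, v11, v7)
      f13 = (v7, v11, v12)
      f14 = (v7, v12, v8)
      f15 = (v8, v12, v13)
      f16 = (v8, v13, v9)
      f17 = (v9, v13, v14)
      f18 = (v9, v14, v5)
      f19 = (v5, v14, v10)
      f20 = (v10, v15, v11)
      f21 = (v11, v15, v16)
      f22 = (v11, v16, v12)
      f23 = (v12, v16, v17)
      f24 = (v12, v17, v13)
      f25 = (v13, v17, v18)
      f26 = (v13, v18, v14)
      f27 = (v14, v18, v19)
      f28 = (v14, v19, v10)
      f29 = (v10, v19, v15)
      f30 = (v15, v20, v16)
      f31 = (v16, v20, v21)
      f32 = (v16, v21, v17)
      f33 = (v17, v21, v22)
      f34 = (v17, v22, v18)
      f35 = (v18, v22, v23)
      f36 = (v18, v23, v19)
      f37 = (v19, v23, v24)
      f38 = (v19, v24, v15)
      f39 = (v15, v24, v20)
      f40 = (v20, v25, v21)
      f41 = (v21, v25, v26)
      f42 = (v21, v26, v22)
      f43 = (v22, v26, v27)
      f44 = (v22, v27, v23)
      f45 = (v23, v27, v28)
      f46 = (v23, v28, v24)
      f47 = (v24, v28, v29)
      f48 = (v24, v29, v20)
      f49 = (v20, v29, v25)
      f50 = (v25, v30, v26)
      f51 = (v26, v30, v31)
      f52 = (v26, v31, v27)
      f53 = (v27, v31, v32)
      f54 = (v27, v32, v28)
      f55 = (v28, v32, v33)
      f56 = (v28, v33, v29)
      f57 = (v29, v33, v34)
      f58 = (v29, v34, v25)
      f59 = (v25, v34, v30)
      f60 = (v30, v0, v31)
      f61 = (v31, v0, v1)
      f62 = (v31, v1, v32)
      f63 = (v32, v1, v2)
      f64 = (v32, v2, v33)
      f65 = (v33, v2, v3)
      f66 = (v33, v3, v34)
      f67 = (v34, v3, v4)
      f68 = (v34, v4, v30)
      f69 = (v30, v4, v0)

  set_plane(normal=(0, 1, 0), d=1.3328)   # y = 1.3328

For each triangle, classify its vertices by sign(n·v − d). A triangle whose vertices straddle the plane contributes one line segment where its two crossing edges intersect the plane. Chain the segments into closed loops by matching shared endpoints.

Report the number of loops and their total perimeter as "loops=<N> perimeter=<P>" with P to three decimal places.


Straddling triangles (22 of 70):
  (v0,v5,v1) [-+-] → (1.8082, 1.3328, 0)–(1.69047, 1.3328, 0.162018)  len=0.2003
  (v1,v5,v6) [-++] → (1.69047, 1.3328, 0.162018)–(1.42122, 1.3328, 0.5326)  len=0.4581
  (v1,v6,v2) [-+-] → (1.42122, 1.3328, 0.5326)–(1.31248, 1.3328, 0.497267)  len=0.1143
  (v2,v6,v7) [-+-] → (1.31248, 1.3328, 0.497267)–(1.06283, 1.3328, 0.41617)  len=0.2625
  (v4,v8,v9) [--+] → (1.06283, 1.3328, -0.41617)–(1.42122, 1.3328, -0.5326)  len=0.3768
  (v4,v9,v0) [-+-] → (1.42122, 1.3328, -0.5326)–(1.48845, 1.3328, -0.44008)  len=0.1144
  (v0,v9,v5) [-++] → (1.48845, 1.3328, -0.44008)–(1.8082, 1.3328, 0)  len=0.5440
  (v6,v11,v7) [++-] → (0.576457, 1.3328, 0.377152)–(1.06283, 1.3328, 0.41617)  len=0.4879
  (v7,v11,v12) [-++] → (0.576457, 1.3328, 0.377152)–(-0.0213531, 1.3328, 0.3292)  len=0.5997
  (v7,v12,v8) [-+-] → (-0.0213531, 1.3328, 0.3292)–(-0.0213531, 1.3328, 0.167567)  len=0.1616
  (v8,v12,v13) [-++] → (-0.0213531, 1.3328, 0.167567)–(-0.0213531, 1.3328, -0.3292)  len=0.4968
  (v8,v13,v9) [-++] → (-0.0213531, 1.3328, -0.3292)–(1.06283, 1.3328, -0.41617)  len=1.0877
  (v10,v15,v11) [+-+] → (-1.86909, 1.3328, 0)–(-1.70999, 1.3328, 0.15153)  len=0.2197
  (v11,v15,v16) [+--] → (-1.70999, 1.3328, 0.15153)–(-1.30987, 1.3328, 0.5326)  len=0.5526
  (v11,v16,v12) [+-+] → (-1.30987, 1.3328, 0.5326)–(-0.526995, 1.3328, 0.356585)  len=0.8024
  (v12,v16,v17) [+--] → (-0.526995, 1.3328, 0.356585)–(-0.405192, 1.3328, 0.3292)  len=0.1248
  (v12,v17,v13) [+-+] → (-0.405192, 1.3328, 0.3292)–(-0.405192, 1.3328, -0.271524)  len=0.6007
  (v13,v17,v18) [+--] → (-0.405192, 1.3328, -0.271524)–(-0.405192, 1.3328, -0.3292)  len=0.0577
  (v13,v18,v14) [+-+] → (-0.405192, 1.3328, -0.3292)–(-0.867579, 1.3328, -0.433157)  len=0.4739
  (v14,v18,v19) [+--] → (-0.867579, 1.3328, -0.433157)–(-1.30987, 1.3328, -0.5326)  len=0.4533
  (v14,v19,v10) [+-+] → (-1.30987, 1.3328, -0.5326)–(-1.47375, 1.3328, -0.376511)  len=0.2263
  (v10,v19,v15) [+--] → (-1.47375, 1.3328, -0.376511)–(-1.86909, 1.3328, 0)  len=0.5459

Chained into 2 loop(s):
  loop 1: 12 segments, perimeter = 4.9041
  loop 2: 10 segments, perimeter = 4.0575
Total perimeter = 8.962

loops=2 perimeter=8.962


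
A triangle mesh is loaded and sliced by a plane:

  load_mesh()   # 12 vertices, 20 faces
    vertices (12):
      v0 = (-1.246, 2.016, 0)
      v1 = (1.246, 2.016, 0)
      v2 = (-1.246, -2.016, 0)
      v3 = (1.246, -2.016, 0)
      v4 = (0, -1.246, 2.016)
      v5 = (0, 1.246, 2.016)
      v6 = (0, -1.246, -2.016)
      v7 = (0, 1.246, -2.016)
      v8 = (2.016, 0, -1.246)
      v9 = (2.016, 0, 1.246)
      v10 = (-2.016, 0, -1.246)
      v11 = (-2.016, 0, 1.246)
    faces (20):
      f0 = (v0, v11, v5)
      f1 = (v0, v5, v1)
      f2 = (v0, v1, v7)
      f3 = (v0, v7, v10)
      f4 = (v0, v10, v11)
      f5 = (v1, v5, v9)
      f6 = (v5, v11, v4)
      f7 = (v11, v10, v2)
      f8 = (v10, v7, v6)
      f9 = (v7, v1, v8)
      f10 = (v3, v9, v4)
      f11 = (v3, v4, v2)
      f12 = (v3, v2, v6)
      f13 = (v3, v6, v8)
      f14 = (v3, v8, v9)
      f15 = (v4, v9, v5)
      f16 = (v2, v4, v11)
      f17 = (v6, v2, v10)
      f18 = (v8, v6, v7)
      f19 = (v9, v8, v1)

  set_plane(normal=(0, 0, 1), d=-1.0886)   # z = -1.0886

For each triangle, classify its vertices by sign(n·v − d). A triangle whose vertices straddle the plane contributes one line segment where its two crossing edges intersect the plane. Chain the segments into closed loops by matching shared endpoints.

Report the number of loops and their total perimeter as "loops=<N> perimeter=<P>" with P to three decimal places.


Straddling triangles (10 of 20):
  (v0,v1,v7) [++-] → (0.573185, 1.60022, -1.0886)–(-0.573185, 1.60022, -1.0886)  len=1.1464
  (v0,v7,v10) [+--] → (-0.573185, 1.60022, -1.0886)–(-1.91873, 0.25467, -1.0886)  len=1.9029
  (v0,v10,v11) [+-+] → (-1.91873, 0.25467, -1.0886)–(-2.016, 0, -1.0886)  len=0.2726
  (v11,v10,v2) [+-+] → (-2.016, 0, -1.0886)–(-1.91873, -0.25467, -1.0886)  len=0.2726
  (v7,v1,v8) [-+-] → (0.573185, 1.60022, -1.0886)–(1.91873, 0.25467, -1.0886)  len=1.9029
  (v3,v2,v6) [++-] → (-0.573185, -1.60022, -1.0886)–(0.573185, -1.60022, -1.0886)  len=1.1464
  (v3,v6,v8) [+--] → (0.573185, -1.60022, -1.0886)–(1.91873, -0.25467, -1.0886)  len=1.9029
  (v3,v8,v9) [+-+] → (1.91873, -0.25467, -1.0886)–(2.016, 0, -1.0886)  len=0.2726
  (v6,v2,v10) [-+-] → (-0.573185, -1.60022, -1.0886)–(-1.91873, -0.25467, -1.0886)  len=1.9029
  (v9,v8,v1) [+-+] → (2.016, 0, -1.0886)–(1.91873, 0.25467, -1.0886)  len=0.2726

Chained into 1 loop(s):
  loop 1: 10 segments, perimeter = 10.9947
Total perimeter = 10.995

loops=1 perimeter=10.995


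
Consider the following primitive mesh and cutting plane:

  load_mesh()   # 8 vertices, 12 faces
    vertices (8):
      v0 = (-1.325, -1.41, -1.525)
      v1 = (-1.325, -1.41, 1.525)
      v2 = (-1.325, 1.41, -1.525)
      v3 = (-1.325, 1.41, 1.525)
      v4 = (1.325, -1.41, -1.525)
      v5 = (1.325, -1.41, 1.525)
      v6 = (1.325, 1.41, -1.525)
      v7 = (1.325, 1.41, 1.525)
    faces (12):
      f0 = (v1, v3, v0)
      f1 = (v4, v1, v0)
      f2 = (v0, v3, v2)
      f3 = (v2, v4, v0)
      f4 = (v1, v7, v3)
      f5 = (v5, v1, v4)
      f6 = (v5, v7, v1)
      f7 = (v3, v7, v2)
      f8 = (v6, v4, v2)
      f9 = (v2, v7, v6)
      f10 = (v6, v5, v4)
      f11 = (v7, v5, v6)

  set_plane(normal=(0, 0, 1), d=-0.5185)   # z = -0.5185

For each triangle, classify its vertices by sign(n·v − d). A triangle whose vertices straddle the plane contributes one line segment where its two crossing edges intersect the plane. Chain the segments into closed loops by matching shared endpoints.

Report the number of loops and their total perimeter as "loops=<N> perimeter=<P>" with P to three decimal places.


loops=1 perimeter=10.940

Straddling triangles (8 of 12):
  (v1,v3,v0) [++-] → (-1.325, -0.4794, -0.5185)–(-1.325, -1.41, -0.5185)  len=0.9306
  (v4,v1,v0) [-+-] → (0.4505, -1.41, -0.5185)–(-1.325, -1.41, -0.5185)  len=1.7755
  (v0,v3,v2) [-+-] → (-1.325, -0.4794, -0.5185)–(-1.325, 1.41, -0.5185)  len=1.8894
  (v5,v1,v4) [++-] → (0.4505, -1.41, -0.5185)–(1.325, -1.41, -0.5185)  len=0.8745
  (v3,v7,v2) [++-] → (-0.4505, 1.41, -0.5185)–(-1.325, 1.41, -0.5185)  len=0.8745
  (v2,v7,v6) [-+-] → (-0.4505, 1.41, -0.5185)–(1.325, 1.41, -0.5185)  len=1.7755
  (v6,v5,v4) [-+-] → (1.325, 0.4794, -0.5185)–(1.325, -1.41, -0.5185)  len=1.8894
  (v7,v5,v6) [++-] → (1.325, 0.4794, -0.5185)–(1.325, 1.41, -0.5185)  len=0.9306

Chained into 1 loop(s):
  loop 1: 8 segments, perimeter = 10.9400
Total perimeter = 10.940


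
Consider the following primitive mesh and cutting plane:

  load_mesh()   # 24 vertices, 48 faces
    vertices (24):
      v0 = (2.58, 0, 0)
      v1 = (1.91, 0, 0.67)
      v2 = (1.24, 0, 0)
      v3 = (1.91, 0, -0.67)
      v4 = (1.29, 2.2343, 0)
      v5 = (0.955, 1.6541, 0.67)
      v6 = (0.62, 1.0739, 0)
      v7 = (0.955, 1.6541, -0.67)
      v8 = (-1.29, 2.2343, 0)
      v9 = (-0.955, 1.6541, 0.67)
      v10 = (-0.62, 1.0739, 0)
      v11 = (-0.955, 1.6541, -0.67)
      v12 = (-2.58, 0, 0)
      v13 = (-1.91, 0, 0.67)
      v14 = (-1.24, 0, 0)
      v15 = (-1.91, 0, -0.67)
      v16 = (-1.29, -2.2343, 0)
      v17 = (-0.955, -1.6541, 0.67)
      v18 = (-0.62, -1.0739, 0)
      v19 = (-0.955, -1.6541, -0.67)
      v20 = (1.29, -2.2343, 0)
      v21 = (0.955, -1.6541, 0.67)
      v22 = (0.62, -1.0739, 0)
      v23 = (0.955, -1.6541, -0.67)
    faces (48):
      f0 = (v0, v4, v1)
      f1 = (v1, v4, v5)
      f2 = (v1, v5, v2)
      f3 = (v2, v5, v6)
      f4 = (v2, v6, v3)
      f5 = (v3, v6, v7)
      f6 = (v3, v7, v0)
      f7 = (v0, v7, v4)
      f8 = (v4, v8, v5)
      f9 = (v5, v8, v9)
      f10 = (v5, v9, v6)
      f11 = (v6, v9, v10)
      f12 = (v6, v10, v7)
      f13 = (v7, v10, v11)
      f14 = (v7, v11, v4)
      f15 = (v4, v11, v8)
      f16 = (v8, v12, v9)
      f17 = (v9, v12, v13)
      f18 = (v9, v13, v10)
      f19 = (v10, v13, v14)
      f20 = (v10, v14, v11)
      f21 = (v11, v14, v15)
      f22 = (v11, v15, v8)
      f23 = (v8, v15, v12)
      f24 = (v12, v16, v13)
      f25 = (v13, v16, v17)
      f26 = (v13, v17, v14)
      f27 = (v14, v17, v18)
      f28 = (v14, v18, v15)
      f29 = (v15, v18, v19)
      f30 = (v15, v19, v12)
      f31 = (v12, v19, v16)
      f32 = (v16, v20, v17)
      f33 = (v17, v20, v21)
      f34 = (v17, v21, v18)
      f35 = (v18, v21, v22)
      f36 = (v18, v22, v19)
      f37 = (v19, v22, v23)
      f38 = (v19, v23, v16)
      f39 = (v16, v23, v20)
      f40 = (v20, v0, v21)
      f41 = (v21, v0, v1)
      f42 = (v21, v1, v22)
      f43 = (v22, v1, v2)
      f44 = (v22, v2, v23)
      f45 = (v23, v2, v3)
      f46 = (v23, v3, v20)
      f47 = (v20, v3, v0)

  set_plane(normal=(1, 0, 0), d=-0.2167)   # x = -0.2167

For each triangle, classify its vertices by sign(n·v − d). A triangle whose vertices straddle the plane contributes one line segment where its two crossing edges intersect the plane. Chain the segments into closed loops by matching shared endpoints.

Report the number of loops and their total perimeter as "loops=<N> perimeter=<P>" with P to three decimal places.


loops=2 perimeter=7.090

Straddling triangles (16 of 48):
  (v4,v8,v5) [+-+] → (-0.2167, 2.2343, 0)–(-0.2167, 1.95692, 0.320317)  len=0.4237
  (v5,v8,v9) [+--] → (-0.2167, 1.95692, 0.320317)–(-0.2167, 1.6541, 0.67)  len=0.4626
  (v5,v9,v6) [+-+] → (-0.2167, 1.6541, 0.67)–(-0.2167, 1.38212, 0.35593)  len=0.4155
  (v6,v9,v10) [+--] → (-0.2167, 1.38212, 0.35593)–(-0.2167, 1.0739, 0)  len=0.4708
  (v6,v10,v7) [+-+] → (-0.2167, 1.0739, 0)–(-0.2167, 1.22247, -0.171563)  len=0.2269
  (v7,v10,v11) [+--] → (-0.2167, 1.22247, -0.171563)–(-0.2167, 1.6541, -0.67)  len=0.6594
  (v7,v11,v4) [+-+] → (-0.2167, 1.6541, -0.67)–(-0.2167, 1.84491, -0.449661)  len=0.2915
  (v4,v11,v8) [+--] → (-0.2167, 1.84491, -0.449661)–(-0.2167, 2.2343, 0)  len=0.5948
  (v16,v20,v17) [-+-] → (-0.2167, -2.2343, 0)–(-0.2167, -1.84491, 0.449661)  len=0.5948
  (v17,v20,v21) [-++] → (-0.2167, -1.84491, 0.449661)–(-0.2167, -1.6541, 0.67)  len=0.2915
  (v17,v21,v18) [-+-] → (-0.2167, -1.6541, 0.67)–(-0.2167, -1.22247, 0.171563)  len=0.6594
  (v18,v21,v22) [-++] → (-0.2167, -1.22247, 0.171563)–(-0.2167, -1.0739, 0)  len=0.2269
  (v18,v22,v19) [-+-] → (-0.2167, -1.0739, 0)–(-0.2167, -1.38212, -0.35593)  len=0.4708
  (v19,v22,v23) [-++] → (-0.2167, -1.38212, -0.35593)–(-0.2167, -1.6541, -0.67)  len=0.4155
  (v19,v23,v16) [-+-] → (-0.2167, -1.6541, -0.67)–(-0.2167, -1.95692, -0.320317)  len=0.4626
  (v16,v23,v20) [-++] → (-0.2167, -1.95692, -0.320317)–(-0.2167, -2.2343, 0)  len=0.4237

Chained into 2 loop(s):
  loop 1: 8 segments, perimeter = 3.5452
  loop 2: 8 segments, perimeter = 3.5452
Total perimeter = 7.090


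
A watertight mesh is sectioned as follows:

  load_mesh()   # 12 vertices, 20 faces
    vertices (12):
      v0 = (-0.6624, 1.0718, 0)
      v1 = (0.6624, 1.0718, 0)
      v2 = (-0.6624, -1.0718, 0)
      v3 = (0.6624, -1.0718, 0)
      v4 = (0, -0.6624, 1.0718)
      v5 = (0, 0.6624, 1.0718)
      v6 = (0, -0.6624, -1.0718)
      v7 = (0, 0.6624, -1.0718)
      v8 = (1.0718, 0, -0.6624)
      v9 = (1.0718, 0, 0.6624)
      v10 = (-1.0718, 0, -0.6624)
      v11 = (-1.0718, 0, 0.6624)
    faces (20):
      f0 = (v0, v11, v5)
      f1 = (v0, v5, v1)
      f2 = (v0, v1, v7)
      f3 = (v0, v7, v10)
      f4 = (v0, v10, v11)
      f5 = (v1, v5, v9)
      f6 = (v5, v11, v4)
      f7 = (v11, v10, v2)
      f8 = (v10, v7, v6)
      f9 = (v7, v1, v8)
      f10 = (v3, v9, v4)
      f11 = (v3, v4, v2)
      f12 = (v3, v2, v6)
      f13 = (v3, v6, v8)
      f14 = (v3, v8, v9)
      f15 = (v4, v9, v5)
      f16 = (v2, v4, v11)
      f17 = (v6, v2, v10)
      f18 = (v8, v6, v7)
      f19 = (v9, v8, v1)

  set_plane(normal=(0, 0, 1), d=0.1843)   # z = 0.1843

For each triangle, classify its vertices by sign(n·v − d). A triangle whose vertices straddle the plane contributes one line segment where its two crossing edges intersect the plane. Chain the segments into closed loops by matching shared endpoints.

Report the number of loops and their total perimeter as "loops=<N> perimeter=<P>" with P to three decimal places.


loops=1 perimeter=6.795

Straddling triangles (10 of 20):
  (v0,v11,v5) [-++] → (-0.776308, 0.773592, 0.1843)–(-0.548498, 1.0014, 0.1843)  len=0.3222
  (v0,v5,v1) [-+-] → (-0.548498, 1.0014, 0.1843)–(0.548498, 1.0014, 0.1843)  len=1.0970
  (v0,v10,v11) [--+] → (-1.0718, 0, 0.1843)–(-0.776308, 0.773592, 0.1843)  len=0.8281
  (v1,v5,v9) [-++] → (0.548498, 1.0014, 0.1843)–(0.776308, 0.773592, 0.1843)  len=0.3222
  (v11,v10,v2) [+--] → (-1.0718, 0, 0.1843)–(-0.776308, -0.773592, 0.1843)  len=0.8281
  (v3,v9,v4) [-++] → (0.776308, -0.773592, 0.1843)–(0.548498, -1.0014, 0.1843)  len=0.3222
  (v3,v4,v2) [-+-] → (0.548498, -1.0014, 0.1843)–(-0.548498, -1.0014, 0.1843)  len=1.0970
  (v3,v8,v9) [--+] → (1.0718, 0, 0.1843)–(0.776308, -0.773592, 0.1843)  len=0.8281
  (v2,v4,v11) [-++] → (-0.548498, -1.0014, 0.1843)–(-0.776308, -0.773592, 0.1843)  len=0.3222
  (v9,v8,v1) [+--] → (1.0718, 0, 0.1843)–(0.776308, 0.773592, 0.1843)  len=0.8281

Chained into 1 loop(s):
  loop 1: 10 segments, perimeter = 6.7951
Total perimeter = 6.795


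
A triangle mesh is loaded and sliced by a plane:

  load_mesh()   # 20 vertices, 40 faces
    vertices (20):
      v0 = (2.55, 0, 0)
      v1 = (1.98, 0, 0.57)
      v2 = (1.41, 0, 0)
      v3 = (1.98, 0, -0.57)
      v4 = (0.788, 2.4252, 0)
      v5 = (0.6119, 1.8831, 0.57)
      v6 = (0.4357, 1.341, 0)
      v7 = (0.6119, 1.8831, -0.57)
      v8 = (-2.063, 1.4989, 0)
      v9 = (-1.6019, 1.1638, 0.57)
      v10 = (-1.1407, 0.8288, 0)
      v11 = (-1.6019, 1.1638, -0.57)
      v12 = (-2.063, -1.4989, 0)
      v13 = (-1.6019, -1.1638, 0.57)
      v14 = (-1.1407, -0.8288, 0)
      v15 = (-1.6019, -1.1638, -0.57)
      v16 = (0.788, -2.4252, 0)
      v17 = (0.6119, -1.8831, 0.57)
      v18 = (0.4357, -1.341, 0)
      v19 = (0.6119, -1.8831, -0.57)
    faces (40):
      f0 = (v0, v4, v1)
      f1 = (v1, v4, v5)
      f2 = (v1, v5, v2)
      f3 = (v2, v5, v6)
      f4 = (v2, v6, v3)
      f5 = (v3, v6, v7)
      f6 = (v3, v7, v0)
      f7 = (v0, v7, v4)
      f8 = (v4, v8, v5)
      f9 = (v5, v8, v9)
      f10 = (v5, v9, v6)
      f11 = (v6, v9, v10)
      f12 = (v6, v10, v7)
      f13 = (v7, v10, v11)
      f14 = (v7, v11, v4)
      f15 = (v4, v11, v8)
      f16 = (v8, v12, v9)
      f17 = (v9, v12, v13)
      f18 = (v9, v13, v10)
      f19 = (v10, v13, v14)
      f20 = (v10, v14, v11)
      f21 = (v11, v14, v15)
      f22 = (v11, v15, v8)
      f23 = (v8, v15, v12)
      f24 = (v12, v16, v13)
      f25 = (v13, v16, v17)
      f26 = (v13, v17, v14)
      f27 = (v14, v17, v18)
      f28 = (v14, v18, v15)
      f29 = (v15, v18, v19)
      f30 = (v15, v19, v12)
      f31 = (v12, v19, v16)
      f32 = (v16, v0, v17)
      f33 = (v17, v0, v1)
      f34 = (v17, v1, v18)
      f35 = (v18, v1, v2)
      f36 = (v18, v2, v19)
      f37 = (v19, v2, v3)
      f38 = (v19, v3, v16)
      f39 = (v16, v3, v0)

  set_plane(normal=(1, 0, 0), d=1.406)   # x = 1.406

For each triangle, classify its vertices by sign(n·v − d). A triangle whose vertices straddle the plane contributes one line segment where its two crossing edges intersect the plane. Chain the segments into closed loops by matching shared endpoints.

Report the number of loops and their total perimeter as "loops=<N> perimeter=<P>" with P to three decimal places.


Straddling triangles (16 of 40):
  (v0,v4,v1) [+-+] → (1.406, 1.57459, 0)–(1.406, 1.16784, 0.29552)  len=0.5028
  (v1,v4,v5) [+--] → (1.406, 1.16784, 0.29552)–(1.406, 0.790073, 0.57)  len=0.4670
  (v1,v5,v2) [+-+] → (1.406, 0.790073, 0.57)–(1.406, 0.00943792, 0.00285678)  len=0.9649
  (v2,v5,v6) [+--] → (1.406, 0.00943792, 0.00285678)–(1.406, 0.00550549, 0)  len=0.0049
  (v2,v6,v3) [+-+] → (1.406, 0.00550549, 0)–(1.406, 0.498436, -0.358137)  len=0.6093
  (v3,v6,v7) [+--] → (1.406, 0.498436, -0.358137)–(1.406, 0.790073, -0.57)  len=0.3605
  (v3,v7,v0) [+-+] → (1.406, 0.790073, -0.57)–(1.406, 1.11154, -0.336453)  len=0.3973
  (v0,v7,v4) [+--] → (1.406, 1.11154, -0.336453)–(1.406, 1.57459, 0)  len=0.5724
  (v16,v0,v17) [-+-] → (1.406, -1.57459, 0)–(1.406, -1.11154, 0.336453)  len=0.5724
  (v17,v0,v1) [-++] → (1.406, -1.11154, 0.336453)–(1.406, -0.790073, 0.57)  len=0.3973
  (v17,v1,v18) [-+-] → (1.406, -0.790073, 0.57)–(1.406, -0.498436, 0.358137)  len=0.3605
  (v18,v1,v2) [-++] → (1.406, -0.498436, 0.358137)–(1.406, -0.00550549, 0)  len=0.6093
  (v18,v2,v19) [-+-] → (1.406, -0.00550549, 0)–(1.406, -0.00943792, -0.00285678)  len=0.0049
  (v19,v2,v3) [-++] → (1.406, -0.00943792, -0.00285678)–(1.406, -0.790073, -0.57)  len=0.9649
  (v19,v3,v16) [-+-] → (1.406, -0.790073, -0.57)–(1.406, -1.16784, -0.29552)  len=0.4670
  (v16,v3,v0) [-++] → (1.406, -1.16784, -0.29552)–(1.406, -1.57459, 0)  len=0.5028

Chained into 2 loop(s):
  loop 1: 8 segments, perimeter = 3.8790
  loop 2: 8 segments, perimeter = 3.8790
Total perimeter = 7.758

loops=2 perimeter=7.758
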